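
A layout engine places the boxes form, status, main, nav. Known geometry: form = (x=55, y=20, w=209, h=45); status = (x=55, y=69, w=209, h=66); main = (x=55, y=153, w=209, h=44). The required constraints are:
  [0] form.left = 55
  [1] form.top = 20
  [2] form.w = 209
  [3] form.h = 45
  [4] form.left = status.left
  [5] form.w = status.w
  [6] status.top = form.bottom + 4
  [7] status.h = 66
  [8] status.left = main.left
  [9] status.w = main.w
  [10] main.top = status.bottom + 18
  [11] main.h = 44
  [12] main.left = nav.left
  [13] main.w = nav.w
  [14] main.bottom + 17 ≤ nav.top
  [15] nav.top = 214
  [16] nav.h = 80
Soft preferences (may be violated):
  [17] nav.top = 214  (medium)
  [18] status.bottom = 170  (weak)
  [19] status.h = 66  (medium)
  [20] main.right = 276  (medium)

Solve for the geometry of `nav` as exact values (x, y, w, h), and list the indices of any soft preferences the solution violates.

nav = (x=55, y=214, w=209, h=80)
violated soft preferences: 18, 20

1. nav.x = 55  [main.left = nav.left]
2. nav.w = 209  [main.w = nav.w]
3. nav.y = 214  [nav.top = 214]
4. nav.h = 80  [nav.h = 80]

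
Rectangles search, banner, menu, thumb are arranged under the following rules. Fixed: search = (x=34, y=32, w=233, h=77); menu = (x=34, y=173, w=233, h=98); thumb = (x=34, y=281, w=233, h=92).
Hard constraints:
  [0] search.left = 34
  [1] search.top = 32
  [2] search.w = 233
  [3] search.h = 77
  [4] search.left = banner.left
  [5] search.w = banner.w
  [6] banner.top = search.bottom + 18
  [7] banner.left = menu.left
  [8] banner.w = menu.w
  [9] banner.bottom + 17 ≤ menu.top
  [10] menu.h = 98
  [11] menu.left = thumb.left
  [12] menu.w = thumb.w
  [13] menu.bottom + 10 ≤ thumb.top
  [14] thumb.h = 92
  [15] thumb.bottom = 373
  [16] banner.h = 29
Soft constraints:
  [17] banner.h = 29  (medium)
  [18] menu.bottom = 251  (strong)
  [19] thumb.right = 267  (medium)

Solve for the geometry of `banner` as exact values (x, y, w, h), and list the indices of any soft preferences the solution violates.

banner = (x=34, y=127, w=233, h=29)
violated soft preferences: 18

1. banner.x = 34  [search.left = banner.left]
2. banner.w = 233  [search.w = banner.w]
3. banner.y = 127  [banner.top = search.bottom + 18]
4. banner.h = 29  [banner.h = 29]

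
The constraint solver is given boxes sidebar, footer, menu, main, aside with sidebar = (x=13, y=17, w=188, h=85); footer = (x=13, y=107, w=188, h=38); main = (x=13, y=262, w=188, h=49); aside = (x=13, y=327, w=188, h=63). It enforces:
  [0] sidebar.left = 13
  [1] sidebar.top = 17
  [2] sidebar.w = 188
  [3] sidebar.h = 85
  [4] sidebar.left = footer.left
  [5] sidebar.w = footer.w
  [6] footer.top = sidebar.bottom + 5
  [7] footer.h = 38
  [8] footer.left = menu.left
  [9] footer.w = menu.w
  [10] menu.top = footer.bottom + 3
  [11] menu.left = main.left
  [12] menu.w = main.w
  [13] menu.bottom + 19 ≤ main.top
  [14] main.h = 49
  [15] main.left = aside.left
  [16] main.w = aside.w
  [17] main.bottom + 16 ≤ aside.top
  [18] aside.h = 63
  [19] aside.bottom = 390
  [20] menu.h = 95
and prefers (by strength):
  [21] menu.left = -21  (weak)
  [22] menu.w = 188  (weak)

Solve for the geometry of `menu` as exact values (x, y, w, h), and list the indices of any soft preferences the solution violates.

1. menu.x = 13  [footer.left = menu.left]
2. menu.w = 188  [footer.w = menu.w]
3. menu.y = 148  [menu.top = footer.bottom + 3]
4. menu.h = 95  [menu.h = 95]

menu = (x=13, y=148, w=188, h=95)
violated soft preferences: 21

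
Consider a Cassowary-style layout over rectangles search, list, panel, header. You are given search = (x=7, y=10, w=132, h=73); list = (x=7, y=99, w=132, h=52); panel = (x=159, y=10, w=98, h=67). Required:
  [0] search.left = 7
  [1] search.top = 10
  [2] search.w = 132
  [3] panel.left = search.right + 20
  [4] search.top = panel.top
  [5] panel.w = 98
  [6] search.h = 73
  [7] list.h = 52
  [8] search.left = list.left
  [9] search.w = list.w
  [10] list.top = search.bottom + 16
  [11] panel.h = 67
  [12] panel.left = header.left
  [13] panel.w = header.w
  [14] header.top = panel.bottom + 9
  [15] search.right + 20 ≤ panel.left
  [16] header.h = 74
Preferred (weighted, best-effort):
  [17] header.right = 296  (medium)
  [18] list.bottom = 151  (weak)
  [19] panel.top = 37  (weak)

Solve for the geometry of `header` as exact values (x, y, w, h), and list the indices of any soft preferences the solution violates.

header = (x=159, y=86, w=98, h=74)
violated soft preferences: 17, 19

1. header.x = 159  [panel.left = header.left]
2. header.w = 98  [panel.w = header.w]
3. header.y = 86  [header.top = panel.bottom + 9]
4. header.h = 74  [header.h = 74]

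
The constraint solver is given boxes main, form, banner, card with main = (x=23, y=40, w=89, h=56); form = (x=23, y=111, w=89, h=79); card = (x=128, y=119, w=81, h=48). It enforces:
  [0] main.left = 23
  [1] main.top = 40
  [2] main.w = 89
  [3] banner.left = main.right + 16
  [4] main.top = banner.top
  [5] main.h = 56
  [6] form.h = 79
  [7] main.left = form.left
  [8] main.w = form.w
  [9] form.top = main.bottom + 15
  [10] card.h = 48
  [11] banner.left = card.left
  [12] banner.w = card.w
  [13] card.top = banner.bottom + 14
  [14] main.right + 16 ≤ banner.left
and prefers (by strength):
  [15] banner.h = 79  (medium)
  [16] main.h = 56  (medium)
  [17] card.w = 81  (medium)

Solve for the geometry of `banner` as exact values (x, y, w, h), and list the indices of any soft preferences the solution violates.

banner = (x=128, y=40, w=81, h=65)
violated soft preferences: 15

1. banner.x = 128  [banner.left = main.right + 16]
2. banner.y = 40  [main.top = banner.top]
3. banner.w = 81  [banner.w = card.w]
4. banner.h = 65  [card.top = banner.bottom + 14]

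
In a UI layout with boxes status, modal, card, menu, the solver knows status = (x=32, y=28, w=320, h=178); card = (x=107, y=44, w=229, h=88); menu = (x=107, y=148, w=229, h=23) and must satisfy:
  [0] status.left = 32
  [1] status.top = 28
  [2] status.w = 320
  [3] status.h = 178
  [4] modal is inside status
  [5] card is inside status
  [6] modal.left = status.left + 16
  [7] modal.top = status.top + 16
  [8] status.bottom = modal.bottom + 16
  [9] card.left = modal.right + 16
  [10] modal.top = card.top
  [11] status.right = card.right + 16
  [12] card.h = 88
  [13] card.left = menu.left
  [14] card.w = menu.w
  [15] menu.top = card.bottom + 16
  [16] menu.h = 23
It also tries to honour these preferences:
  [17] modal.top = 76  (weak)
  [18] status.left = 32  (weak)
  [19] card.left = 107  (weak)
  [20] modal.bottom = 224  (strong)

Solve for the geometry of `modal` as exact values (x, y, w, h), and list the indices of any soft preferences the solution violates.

1. modal.x = 48  [modal.left = status.left + 16]
2. modal.y = 44  [modal.top = status.top + 16]
3. modal.h = 146  [status.bottom = modal.bottom + 16]
4. modal.w = 43  [card.left = modal.right + 16]

modal = (x=48, y=44, w=43, h=146)
violated soft preferences: 17, 20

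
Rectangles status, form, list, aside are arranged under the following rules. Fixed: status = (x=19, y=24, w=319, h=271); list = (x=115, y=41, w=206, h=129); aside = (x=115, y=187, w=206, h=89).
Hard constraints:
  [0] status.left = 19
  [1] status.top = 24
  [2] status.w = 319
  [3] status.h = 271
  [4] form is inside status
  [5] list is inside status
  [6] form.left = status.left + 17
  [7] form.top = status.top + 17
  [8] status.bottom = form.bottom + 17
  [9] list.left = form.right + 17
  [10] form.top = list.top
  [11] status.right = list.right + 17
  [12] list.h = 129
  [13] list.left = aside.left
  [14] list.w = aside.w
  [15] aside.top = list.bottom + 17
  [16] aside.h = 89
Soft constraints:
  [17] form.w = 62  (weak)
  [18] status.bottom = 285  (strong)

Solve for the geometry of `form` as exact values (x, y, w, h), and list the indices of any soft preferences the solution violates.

form = (x=36, y=41, w=62, h=237)
violated soft preferences: 18

1. form.x = 36  [form.left = status.left + 17]
2. form.y = 41  [form.top = status.top + 17]
3. form.h = 237  [status.bottom = form.bottom + 17]
4. form.w = 62  [list.left = form.right + 17]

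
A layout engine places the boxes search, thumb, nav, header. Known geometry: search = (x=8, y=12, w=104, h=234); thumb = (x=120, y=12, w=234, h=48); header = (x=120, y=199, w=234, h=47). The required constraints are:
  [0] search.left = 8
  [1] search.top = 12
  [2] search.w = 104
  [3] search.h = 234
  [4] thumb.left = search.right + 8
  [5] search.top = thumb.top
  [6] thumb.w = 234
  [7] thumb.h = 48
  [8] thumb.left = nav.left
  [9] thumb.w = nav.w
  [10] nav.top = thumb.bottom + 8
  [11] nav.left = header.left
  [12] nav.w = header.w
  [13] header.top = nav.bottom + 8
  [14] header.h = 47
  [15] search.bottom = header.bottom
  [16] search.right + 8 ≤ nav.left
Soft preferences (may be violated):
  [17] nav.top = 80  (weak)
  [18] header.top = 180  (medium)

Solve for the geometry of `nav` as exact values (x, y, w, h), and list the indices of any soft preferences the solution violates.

1. nav.x = 120  [thumb.left = nav.left]
2. nav.w = 234  [thumb.w = nav.w]
3. nav.y = 68  [nav.top = thumb.bottom + 8]
4. nav.h = 123  [header.top = nav.bottom + 8]

nav = (x=120, y=68, w=234, h=123)
violated soft preferences: 17, 18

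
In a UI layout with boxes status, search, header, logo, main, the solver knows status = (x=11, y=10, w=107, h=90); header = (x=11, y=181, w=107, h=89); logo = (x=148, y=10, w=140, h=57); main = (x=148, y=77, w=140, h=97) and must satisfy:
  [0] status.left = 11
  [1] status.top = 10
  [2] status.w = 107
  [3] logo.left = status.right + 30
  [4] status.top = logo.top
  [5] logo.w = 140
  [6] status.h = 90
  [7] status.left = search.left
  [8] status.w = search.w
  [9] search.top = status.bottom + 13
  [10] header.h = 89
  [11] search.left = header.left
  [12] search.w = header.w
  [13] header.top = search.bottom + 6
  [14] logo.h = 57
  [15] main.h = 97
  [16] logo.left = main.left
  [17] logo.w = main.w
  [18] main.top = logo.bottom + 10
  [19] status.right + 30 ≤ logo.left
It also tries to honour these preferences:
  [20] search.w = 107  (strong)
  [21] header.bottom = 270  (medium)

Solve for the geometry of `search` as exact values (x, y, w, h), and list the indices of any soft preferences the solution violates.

search = (x=11, y=113, w=107, h=62)
violated soft preferences: none

1. search.x = 11  [status.left = search.left]
2. search.w = 107  [status.w = search.w]
3. search.y = 113  [search.top = status.bottom + 13]
4. search.h = 62  [header.top = search.bottom + 6]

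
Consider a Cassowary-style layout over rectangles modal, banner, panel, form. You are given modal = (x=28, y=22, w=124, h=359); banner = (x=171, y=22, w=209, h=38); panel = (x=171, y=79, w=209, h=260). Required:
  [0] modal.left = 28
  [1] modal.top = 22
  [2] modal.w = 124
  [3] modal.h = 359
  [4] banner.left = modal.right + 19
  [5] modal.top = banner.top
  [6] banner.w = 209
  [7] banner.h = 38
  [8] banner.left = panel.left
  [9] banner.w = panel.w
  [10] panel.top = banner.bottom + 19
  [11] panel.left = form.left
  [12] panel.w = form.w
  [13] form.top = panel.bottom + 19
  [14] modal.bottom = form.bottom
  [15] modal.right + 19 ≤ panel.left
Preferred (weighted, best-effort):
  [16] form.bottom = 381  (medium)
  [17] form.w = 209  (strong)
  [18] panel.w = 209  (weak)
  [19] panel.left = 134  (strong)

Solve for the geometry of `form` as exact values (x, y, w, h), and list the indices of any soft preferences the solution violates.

1. form.x = 171  [panel.left = form.left]
2. form.w = 209  [panel.w = form.w]
3. form.y = 358  [form.top = panel.bottom + 19]
4. form.h = 23  [modal.bottom = form.bottom]

form = (x=171, y=358, w=209, h=23)
violated soft preferences: 19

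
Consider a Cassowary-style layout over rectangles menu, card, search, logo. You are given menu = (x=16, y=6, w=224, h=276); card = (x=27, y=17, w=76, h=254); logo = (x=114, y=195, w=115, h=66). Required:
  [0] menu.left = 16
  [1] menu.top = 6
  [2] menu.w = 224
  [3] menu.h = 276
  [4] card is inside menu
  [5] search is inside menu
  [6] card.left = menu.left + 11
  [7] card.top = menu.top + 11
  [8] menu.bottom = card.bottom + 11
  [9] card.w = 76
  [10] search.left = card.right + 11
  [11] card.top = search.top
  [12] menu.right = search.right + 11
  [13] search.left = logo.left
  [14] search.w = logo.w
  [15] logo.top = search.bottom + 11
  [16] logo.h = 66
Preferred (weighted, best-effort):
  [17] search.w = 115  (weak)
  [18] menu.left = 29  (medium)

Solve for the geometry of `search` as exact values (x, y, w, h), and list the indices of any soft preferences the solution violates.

search = (x=114, y=17, w=115, h=167)
violated soft preferences: 18

1. search.x = 114  [search.left = card.right + 11]
2. search.y = 17  [card.top = search.top]
3. search.w = 115  [menu.right = search.right + 11]
4. search.h = 167  [logo.top = search.bottom + 11]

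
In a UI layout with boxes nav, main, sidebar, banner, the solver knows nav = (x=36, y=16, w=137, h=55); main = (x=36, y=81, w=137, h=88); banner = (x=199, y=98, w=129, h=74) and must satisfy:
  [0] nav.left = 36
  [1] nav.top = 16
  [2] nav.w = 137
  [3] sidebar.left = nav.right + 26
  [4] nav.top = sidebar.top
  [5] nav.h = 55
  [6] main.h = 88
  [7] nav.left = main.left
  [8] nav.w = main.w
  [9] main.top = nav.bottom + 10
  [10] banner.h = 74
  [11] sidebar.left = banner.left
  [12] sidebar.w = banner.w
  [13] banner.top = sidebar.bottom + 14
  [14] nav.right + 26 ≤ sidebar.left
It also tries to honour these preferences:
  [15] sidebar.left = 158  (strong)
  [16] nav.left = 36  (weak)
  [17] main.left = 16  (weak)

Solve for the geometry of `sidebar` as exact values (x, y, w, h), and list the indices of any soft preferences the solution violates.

1. sidebar.x = 199  [sidebar.left = nav.right + 26]
2. sidebar.y = 16  [nav.top = sidebar.top]
3. sidebar.w = 129  [sidebar.w = banner.w]
4. sidebar.h = 68  [banner.top = sidebar.bottom + 14]

sidebar = (x=199, y=16, w=129, h=68)
violated soft preferences: 15, 17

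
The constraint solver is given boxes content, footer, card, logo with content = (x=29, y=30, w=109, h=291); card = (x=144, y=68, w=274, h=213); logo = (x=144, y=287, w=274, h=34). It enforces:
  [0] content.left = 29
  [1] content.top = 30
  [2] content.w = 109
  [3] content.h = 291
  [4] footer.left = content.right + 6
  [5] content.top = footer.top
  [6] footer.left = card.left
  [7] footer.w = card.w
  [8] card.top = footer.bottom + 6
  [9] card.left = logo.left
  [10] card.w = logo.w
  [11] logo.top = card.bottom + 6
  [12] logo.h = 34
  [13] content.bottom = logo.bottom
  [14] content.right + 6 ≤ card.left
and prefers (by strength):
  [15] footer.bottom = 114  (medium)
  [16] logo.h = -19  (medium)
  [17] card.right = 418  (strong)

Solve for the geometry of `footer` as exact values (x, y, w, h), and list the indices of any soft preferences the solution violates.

1. footer.x = 144  [footer.left = content.right + 6]
2. footer.y = 30  [content.top = footer.top]
3. footer.w = 274  [footer.w = card.w]
4. footer.h = 32  [card.top = footer.bottom + 6]

footer = (x=144, y=30, w=274, h=32)
violated soft preferences: 15, 16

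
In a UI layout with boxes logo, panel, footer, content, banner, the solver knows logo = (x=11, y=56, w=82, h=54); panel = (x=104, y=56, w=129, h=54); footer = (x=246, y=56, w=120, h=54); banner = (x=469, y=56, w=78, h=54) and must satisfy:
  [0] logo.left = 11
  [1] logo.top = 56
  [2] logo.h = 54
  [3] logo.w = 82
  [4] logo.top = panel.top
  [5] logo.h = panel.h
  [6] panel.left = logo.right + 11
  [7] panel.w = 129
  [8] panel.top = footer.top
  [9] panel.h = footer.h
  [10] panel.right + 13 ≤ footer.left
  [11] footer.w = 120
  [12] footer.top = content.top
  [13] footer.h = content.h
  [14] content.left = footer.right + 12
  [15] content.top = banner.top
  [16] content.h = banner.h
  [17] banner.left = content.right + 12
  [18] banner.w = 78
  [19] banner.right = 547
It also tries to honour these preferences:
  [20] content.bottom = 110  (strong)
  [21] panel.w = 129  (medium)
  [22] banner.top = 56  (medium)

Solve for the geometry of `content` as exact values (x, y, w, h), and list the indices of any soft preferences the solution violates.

content = (x=378, y=56, w=79, h=54)
violated soft preferences: none

1. content.y = 56  [footer.top = content.top]
2. content.h = 54  [footer.h = content.h]
3. content.x = 378  [content.left = footer.right + 12]
4. content.w = 79  [banner.left = content.right + 12]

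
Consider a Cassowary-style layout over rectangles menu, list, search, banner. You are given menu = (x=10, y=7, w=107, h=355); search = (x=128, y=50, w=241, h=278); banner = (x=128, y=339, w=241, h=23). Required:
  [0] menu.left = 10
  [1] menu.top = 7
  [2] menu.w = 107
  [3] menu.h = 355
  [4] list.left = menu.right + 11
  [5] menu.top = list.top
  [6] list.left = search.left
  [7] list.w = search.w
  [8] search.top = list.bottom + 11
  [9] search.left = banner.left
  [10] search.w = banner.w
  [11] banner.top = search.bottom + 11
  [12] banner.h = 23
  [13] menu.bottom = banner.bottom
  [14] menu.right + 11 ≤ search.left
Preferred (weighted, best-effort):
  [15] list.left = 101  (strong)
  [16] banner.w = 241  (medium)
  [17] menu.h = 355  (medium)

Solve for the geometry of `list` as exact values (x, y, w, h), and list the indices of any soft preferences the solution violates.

1. list.x = 128  [list.left = menu.right + 11]
2. list.y = 7  [menu.top = list.top]
3. list.w = 241  [list.w = search.w]
4. list.h = 32  [search.top = list.bottom + 11]

list = (x=128, y=7, w=241, h=32)
violated soft preferences: 15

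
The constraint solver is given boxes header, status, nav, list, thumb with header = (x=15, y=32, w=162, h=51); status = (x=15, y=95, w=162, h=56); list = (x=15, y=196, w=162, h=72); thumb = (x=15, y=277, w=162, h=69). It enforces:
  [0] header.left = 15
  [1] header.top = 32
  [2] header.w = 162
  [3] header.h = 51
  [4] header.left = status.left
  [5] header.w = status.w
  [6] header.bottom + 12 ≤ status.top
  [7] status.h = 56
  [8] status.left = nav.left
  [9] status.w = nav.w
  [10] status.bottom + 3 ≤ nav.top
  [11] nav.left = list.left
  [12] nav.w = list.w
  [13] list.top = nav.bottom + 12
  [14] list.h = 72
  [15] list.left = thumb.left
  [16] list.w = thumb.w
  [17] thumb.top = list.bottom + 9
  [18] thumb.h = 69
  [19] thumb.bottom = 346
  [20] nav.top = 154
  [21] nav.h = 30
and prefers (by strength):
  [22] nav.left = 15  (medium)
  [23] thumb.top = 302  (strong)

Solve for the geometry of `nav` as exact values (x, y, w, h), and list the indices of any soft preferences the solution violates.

nav = (x=15, y=154, w=162, h=30)
violated soft preferences: 23

1. nav.x = 15  [status.left = nav.left]
2. nav.w = 162  [status.w = nav.w]
3. nav.y = 154  [nav.top = 154]
4. nav.h = 30  [nav.h = 30]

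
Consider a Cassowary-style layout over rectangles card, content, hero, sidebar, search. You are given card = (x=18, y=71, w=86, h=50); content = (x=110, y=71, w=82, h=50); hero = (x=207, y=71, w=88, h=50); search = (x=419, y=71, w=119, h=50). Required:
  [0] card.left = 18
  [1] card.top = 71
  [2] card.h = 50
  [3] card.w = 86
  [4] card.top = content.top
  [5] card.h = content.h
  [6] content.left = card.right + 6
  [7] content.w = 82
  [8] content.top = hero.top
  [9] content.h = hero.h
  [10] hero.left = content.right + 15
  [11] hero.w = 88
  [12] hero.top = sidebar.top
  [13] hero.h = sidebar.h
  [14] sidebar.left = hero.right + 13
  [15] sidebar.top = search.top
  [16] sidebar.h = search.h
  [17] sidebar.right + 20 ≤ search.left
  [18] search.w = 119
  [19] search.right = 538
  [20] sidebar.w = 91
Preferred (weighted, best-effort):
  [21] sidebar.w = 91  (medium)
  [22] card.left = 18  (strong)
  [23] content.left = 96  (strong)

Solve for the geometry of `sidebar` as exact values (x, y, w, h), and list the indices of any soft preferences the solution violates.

sidebar = (x=308, y=71, w=91, h=50)
violated soft preferences: 23

1. sidebar.y = 71  [hero.top = sidebar.top]
2. sidebar.h = 50  [hero.h = sidebar.h]
3. sidebar.x = 308  [sidebar.left = hero.right + 13]
4. sidebar.w = 91  [sidebar.w = 91]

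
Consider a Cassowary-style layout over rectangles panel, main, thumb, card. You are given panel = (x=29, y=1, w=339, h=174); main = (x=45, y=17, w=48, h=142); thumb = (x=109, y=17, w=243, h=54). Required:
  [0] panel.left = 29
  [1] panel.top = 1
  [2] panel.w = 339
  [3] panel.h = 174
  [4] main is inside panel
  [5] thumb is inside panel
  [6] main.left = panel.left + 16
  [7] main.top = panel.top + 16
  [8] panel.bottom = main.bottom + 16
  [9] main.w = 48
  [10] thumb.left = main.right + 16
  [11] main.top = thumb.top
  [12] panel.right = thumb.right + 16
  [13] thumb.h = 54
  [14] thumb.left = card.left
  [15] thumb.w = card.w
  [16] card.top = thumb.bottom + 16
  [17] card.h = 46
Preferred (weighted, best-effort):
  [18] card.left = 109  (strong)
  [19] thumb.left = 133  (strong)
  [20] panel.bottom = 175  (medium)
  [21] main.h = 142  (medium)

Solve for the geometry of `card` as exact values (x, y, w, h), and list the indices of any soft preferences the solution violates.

card = (x=109, y=87, w=243, h=46)
violated soft preferences: 19

1. card.x = 109  [thumb.left = card.left]
2. card.w = 243  [thumb.w = card.w]
3. card.y = 87  [card.top = thumb.bottom + 16]
4. card.h = 46  [card.h = 46]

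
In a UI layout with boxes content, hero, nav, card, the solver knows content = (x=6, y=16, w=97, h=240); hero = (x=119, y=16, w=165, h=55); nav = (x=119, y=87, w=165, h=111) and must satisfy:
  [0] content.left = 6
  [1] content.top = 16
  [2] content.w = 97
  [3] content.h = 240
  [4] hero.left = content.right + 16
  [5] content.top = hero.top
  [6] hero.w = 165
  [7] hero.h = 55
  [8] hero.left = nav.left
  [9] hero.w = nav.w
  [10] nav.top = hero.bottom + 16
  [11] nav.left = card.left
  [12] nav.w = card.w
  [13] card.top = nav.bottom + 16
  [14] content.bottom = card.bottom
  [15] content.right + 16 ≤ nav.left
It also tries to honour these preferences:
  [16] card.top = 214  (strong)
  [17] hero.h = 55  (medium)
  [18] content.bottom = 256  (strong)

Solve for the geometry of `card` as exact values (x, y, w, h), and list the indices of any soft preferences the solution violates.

card = (x=119, y=214, w=165, h=42)
violated soft preferences: none

1. card.x = 119  [nav.left = card.left]
2. card.w = 165  [nav.w = card.w]
3. card.y = 214  [card.top = nav.bottom + 16]
4. card.h = 42  [content.bottom = card.bottom]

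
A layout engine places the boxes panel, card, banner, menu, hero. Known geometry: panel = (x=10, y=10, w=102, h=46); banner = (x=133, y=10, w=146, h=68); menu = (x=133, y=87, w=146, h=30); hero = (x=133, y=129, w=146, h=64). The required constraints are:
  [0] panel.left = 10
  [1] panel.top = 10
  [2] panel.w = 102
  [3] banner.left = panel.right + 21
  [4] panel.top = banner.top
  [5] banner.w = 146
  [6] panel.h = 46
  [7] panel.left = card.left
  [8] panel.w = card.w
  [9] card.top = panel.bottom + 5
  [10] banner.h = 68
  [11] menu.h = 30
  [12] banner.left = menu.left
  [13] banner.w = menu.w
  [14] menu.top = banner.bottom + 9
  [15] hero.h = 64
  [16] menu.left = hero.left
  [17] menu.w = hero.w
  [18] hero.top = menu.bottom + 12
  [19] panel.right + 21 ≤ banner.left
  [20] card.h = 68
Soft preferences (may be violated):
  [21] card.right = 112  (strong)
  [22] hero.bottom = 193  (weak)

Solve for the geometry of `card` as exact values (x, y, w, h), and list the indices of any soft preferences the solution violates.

1. card.x = 10  [panel.left = card.left]
2. card.w = 102  [panel.w = card.w]
3. card.y = 61  [card.top = panel.bottom + 5]
4. card.h = 68  [card.h = 68]

card = (x=10, y=61, w=102, h=68)
violated soft preferences: none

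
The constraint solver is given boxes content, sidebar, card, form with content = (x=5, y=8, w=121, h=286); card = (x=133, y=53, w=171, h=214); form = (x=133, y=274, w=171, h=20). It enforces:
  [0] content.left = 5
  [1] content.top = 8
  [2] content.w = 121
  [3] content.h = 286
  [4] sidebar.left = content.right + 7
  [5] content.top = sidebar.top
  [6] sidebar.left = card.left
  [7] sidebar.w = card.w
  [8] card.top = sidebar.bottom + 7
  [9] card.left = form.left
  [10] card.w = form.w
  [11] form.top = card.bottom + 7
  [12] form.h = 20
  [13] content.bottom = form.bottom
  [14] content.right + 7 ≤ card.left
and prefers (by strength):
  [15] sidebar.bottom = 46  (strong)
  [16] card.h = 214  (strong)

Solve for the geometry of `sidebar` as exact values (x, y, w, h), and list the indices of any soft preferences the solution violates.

sidebar = (x=133, y=8, w=171, h=38)
violated soft preferences: none

1. sidebar.x = 133  [sidebar.left = content.right + 7]
2. sidebar.y = 8  [content.top = sidebar.top]
3. sidebar.w = 171  [sidebar.w = card.w]
4. sidebar.h = 38  [card.top = sidebar.bottom + 7]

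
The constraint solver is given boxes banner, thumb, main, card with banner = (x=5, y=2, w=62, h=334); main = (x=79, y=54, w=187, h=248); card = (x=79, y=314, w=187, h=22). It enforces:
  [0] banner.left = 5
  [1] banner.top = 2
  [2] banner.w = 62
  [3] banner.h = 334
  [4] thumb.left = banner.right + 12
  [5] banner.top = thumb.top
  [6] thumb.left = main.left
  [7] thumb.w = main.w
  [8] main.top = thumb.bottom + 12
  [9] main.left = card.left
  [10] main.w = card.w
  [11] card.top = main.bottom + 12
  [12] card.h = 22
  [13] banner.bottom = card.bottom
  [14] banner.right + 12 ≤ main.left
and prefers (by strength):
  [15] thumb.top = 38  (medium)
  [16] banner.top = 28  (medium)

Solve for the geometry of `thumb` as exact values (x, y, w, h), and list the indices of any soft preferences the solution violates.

thumb = (x=79, y=2, w=187, h=40)
violated soft preferences: 15, 16

1. thumb.x = 79  [thumb.left = banner.right + 12]
2. thumb.y = 2  [banner.top = thumb.top]
3. thumb.w = 187  [thumb.w = main.w]
4. thumb.h = 40  [main.top = thumb.bottom + 12]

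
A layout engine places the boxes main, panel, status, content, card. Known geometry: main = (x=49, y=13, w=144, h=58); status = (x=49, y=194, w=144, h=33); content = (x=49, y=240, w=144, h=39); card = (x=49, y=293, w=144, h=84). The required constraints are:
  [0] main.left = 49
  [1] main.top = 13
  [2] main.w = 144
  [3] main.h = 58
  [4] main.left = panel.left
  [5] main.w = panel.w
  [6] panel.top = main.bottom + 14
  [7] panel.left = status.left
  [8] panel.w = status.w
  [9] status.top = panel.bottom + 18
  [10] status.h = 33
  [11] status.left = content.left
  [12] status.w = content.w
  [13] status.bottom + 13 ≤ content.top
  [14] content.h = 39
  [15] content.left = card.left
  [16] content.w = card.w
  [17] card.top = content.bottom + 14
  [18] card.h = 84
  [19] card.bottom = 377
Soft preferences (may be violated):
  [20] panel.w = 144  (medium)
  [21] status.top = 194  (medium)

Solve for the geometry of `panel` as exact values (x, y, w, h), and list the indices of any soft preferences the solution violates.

1. panel.x = 49  [main.left = panel.left]
2. panel.w = 144  [main.w = panel.w]
3. panel.y = 85  [panel.top = main.bottom + 14]
4. panel.h = 91  [status.top = panel.bottom + 18]

panel = (x=49, y=85, w=144, h=91)
violated soft preferences: none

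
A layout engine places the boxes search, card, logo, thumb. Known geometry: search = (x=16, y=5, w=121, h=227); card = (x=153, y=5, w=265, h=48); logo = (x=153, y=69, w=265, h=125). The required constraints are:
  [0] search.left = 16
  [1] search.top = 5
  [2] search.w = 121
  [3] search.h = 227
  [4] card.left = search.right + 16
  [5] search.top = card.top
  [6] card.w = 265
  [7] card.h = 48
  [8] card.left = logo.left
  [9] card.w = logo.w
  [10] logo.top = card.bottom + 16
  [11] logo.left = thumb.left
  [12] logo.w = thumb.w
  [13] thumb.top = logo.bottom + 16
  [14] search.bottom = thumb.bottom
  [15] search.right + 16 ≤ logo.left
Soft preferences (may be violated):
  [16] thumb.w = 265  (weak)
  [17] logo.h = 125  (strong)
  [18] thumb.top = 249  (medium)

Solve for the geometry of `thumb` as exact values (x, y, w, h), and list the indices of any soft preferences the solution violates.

thumb = (x=153, y=210, w=265, h=22)
violated soft preferences: 18

1. thumb.x = 153  [logo.left = thumb.left]
2. thumb.w = 265  [logo.w = thumb.w]
3. thumb.y = 210  [thumb.top = logo.bottom + 16]
4. thumb.h = 22  [search.bottom = thumb.bottom]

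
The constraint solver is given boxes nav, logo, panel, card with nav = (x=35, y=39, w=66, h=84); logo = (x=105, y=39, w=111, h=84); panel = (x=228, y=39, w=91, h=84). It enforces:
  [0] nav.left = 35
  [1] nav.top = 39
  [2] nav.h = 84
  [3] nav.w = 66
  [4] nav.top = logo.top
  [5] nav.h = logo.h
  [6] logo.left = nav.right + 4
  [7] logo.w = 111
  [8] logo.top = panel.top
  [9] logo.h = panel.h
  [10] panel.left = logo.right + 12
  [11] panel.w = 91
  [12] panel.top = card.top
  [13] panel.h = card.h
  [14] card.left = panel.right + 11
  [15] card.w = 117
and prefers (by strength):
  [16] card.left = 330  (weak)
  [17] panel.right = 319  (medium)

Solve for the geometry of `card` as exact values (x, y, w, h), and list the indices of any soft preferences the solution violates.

card = (x=330, y=39, w=117, h=84)
violated soft preferences: none

1. card.y = 39  [panel.top = card.top]
2. card.h = 84  [panel.h = card.h]
3. card.x = 330  [card.left = panel.right + 11]
4. card.w = 117  [card.w = 117]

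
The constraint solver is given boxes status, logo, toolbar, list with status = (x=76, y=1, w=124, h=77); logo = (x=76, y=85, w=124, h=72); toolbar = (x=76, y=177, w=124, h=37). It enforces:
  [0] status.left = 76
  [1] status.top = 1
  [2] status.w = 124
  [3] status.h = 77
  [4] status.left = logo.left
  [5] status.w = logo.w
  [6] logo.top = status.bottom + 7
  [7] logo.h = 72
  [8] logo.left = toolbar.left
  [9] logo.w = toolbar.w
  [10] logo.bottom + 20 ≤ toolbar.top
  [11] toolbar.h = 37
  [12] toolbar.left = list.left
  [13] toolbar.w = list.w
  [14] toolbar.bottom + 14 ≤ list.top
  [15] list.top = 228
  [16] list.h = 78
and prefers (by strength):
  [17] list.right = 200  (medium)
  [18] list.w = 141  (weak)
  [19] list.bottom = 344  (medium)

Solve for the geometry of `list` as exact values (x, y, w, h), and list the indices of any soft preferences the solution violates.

1. list.x = 76  [toolbar.left = list.left]
2. list.w = 124  [toolbar.w = list.w]
3. list.y = 228  [list.top = 228]
4. list.h = 78  [list.h = 78]

list = (x=76, y=228, w=124, h=78)
violated soft preferences: 18, 19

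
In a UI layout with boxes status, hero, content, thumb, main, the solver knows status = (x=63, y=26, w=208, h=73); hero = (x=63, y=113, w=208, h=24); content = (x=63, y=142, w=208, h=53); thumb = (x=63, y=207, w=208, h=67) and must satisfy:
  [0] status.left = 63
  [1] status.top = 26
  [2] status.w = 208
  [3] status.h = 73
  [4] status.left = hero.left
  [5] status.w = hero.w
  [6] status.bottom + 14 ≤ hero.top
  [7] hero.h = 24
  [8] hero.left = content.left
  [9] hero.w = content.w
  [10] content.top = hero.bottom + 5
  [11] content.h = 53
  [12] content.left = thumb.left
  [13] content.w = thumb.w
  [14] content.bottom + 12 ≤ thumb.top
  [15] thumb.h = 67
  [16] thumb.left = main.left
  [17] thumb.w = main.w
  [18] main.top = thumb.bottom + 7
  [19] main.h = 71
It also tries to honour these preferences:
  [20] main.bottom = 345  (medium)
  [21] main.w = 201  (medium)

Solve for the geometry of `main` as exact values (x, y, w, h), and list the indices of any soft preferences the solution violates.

1. main.x = 63  [thumb.left = main.left]
2. main.w = 208  [thumb.w = main.w]
3. main.y = 281  [main.top = thumb.bottom + 7]
4. main.h = 71  [main.h = 71]

main = (x=63, y=281, w=208, h=71)
violated soft preferences: 20, 21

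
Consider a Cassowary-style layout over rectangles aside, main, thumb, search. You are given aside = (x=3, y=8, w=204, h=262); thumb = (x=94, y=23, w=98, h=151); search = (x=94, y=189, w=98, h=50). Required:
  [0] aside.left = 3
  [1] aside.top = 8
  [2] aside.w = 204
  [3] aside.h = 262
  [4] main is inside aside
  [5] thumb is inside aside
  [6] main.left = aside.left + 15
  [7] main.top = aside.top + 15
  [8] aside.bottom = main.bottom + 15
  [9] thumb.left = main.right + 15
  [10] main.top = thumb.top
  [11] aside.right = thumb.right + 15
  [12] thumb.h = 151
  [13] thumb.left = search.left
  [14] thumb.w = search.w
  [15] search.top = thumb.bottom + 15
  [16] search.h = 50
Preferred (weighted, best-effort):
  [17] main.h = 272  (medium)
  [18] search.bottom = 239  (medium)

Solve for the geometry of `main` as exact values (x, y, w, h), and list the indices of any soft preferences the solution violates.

main = (x=18, y=23, w=61, h=232)
violated soft preferences: 17

1. main.x = 18  [main.left = aside.left + 15]
2. main.y = 23  [main.top = aside.top + 15]
3. main.h = 232  [aside.bottom = main.bottom + 15]
4. main.w = 61  [thumb.left = main.right + 15]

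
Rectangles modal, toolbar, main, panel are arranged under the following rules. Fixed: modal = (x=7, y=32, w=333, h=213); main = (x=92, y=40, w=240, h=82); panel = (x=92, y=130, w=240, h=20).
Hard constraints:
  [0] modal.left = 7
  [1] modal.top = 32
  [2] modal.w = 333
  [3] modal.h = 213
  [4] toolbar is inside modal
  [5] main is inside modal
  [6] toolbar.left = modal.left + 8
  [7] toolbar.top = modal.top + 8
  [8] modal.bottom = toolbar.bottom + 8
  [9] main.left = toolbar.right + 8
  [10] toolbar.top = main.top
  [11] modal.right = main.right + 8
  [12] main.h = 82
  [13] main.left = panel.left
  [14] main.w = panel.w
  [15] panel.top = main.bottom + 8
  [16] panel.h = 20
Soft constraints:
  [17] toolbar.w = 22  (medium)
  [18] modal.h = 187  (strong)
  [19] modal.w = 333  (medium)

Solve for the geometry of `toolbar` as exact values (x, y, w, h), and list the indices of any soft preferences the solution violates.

toolbar = (x=15, y=40, w=69, h=197)
violated soft preferences: 17, 18

1. toolbar.x = 15  [toolbar.left = modal.left + 8]
2. toolbar.y = 40  [toolbar.top = modal.top + 8]
3. toolbar.h = 197  [modal.bottom = toolbar.bottom + 8]
4. toolbar.w = 69  [main.left = toolbar.right + 8]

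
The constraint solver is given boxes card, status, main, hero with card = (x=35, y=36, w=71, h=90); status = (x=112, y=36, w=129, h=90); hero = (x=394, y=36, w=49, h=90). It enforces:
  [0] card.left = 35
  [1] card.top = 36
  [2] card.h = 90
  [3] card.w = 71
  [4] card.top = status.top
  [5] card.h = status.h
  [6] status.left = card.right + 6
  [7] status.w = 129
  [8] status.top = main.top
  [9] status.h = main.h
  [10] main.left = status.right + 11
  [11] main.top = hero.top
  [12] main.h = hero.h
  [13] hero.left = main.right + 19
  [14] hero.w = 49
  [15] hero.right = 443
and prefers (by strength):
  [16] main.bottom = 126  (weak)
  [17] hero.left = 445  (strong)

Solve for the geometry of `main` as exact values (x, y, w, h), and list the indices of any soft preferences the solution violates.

1. main.y = 36  [status.top = main.top]
2. main.h = 90  [status.h = main.h]
3. main.x = 252  [main.left = status.right + 11]
4. main.w = 123  [hero.left = main.right + 19]

main = (x=252, y=36, w=123, h=90)
violated soft preferences: 17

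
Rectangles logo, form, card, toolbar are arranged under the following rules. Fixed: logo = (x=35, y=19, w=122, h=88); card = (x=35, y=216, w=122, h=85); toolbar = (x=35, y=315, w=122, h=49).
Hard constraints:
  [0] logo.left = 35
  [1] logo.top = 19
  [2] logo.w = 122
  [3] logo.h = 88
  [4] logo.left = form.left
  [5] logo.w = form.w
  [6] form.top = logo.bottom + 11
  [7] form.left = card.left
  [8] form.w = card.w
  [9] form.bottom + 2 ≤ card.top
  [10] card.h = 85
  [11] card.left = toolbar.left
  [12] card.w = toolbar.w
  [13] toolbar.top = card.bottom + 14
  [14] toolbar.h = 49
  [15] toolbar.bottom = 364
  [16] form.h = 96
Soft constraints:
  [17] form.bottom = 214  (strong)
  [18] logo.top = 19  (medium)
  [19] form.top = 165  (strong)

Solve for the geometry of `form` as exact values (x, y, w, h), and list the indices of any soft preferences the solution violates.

form = (x=35, y=118, w=122, h=96)
violated soft preferences: 19

1. form.x = 35  [logo.left = form.left]
2. form.w = 122  [logo.w = form.w]
3. form.y = 118  [form.top = logo.bottom + 11]
4. form.h = 96  [form.h = 96]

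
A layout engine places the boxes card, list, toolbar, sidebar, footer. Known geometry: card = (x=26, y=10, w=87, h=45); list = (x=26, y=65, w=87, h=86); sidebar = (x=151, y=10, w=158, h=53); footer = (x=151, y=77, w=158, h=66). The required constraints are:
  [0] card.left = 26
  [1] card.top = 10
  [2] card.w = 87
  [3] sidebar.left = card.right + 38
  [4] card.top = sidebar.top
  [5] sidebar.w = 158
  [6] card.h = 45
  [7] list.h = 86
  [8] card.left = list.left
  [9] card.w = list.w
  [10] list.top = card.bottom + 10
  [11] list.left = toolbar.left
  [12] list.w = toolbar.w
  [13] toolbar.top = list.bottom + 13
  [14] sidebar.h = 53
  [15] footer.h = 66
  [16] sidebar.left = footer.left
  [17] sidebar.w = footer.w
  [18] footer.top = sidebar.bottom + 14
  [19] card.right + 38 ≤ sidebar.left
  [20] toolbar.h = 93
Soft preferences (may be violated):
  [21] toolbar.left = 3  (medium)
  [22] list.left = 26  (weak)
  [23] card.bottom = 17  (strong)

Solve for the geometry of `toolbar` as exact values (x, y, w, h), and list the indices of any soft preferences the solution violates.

toolbar = (x=26, y=164, w=87, h=93)
violated soft preferences: 21, 23

1. toolbar.x = 26  [list.left = toolbar.left]
2. toolbar.w = 87  [list.w = toolbar.w]
3. toolbar.y = 164  [toolbar.top = list.bottom + 13]
4. toolbar.h = 93  [toolbar.h = 93]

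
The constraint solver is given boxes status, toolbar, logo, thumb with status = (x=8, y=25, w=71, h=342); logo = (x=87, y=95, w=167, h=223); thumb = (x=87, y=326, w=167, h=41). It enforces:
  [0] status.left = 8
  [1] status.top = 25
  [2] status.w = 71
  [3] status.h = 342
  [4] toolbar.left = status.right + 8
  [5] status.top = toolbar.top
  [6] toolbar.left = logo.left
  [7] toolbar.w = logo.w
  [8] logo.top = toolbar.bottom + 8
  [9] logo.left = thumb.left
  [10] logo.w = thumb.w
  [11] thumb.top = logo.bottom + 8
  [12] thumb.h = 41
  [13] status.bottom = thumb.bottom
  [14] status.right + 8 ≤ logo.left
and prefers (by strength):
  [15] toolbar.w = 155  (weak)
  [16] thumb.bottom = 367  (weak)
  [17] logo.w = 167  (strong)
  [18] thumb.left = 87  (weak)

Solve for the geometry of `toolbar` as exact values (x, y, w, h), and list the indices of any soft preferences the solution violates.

toolbar = (x=87, y=25, w=167, h=62)
violated soft preferences: 15

1. toolbar.x = 87  [toolbar.left = status.right + 8]
2. toolbar.y = 25  [status.top = toolbar.top]
3. toolbar.w = 167  [toolbar.w = logo.w]
4. toolbar.h = 62  [logo.top = toolbar.bottom + 8]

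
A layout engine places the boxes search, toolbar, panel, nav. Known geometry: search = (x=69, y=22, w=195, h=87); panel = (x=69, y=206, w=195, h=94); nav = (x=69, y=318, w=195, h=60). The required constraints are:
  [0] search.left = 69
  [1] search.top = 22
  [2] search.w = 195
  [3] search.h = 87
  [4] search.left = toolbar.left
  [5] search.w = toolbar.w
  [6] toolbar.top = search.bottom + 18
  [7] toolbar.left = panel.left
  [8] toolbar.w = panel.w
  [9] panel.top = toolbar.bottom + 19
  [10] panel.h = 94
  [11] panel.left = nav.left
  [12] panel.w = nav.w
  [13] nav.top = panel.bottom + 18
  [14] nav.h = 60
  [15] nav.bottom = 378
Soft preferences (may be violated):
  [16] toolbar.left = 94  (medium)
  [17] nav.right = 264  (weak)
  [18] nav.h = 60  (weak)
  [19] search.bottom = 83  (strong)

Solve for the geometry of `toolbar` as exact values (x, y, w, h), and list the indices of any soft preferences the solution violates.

1. toolbar.x = 69  [search.left = toolbar.left]
2. toolbar.w = 195  [search.w = toolbar.w]
3. toolbar.y = 127  [toolbar.top = search.bottom + 18]
4. toolbar.h = 60  [panel.top = toolbar.bottom + 19]

toolbar = (x=69, y=127, w=195, h=60)
violated soft preferences: 16, 19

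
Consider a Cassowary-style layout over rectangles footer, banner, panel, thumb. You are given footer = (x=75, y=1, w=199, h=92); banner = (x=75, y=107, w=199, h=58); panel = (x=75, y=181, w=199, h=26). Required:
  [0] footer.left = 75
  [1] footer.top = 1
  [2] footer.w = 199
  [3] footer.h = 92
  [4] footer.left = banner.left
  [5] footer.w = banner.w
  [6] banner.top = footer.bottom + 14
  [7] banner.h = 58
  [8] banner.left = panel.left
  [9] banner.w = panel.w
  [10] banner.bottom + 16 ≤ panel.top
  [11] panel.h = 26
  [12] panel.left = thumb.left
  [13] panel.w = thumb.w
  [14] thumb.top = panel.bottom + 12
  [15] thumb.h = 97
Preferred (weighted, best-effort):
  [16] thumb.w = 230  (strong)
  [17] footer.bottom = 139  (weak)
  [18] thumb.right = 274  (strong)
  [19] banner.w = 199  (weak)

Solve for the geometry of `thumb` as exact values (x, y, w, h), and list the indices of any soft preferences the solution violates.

thumb = (x=75, y=219, w=199, h=97)
violated soft preferences: 16, 17

1. thumb.x = 75  [panel.left = thumb.left]
2. thumb.w = 199  [panel.w = thumb.w]
3. thumb.y = 219  [thumb.top = panel.bottom + 12]
4. thumb.h = 97  [thumb.h = 97]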